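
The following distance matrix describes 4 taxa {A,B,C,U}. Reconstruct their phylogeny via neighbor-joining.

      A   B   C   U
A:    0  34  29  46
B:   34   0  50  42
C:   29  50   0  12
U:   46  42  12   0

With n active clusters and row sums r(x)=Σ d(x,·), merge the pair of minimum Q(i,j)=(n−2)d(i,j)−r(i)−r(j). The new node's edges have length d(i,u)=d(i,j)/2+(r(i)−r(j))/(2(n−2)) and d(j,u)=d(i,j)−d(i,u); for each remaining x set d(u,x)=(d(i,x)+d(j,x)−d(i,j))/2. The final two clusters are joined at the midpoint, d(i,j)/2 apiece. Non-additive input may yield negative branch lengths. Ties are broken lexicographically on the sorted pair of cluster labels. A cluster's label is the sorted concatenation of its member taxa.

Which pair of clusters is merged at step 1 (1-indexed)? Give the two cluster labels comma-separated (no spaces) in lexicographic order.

step 1: merge (A,B) at d=34, Q=-167; branch lengths A→51/4, B→85/4; new cluster AB
  updated: d(AB,C)=45/2, d(AB,U)=27
step 2: merge (AB,C) at d=45/2, Q=-123/2; branch lengths AB→75/4, C→15/4; new cluster ABC
  updated: d(ABC,U)=33/4
step 3: merge (ABC,U) at d=33/4; branch lengths ABC→33/8, U→33/8; new cluster ABCU
final tree: (((A:51/4,B:85/4):75/4,C:15/4):33/8,U:33/8)
total length: 259/4

A,B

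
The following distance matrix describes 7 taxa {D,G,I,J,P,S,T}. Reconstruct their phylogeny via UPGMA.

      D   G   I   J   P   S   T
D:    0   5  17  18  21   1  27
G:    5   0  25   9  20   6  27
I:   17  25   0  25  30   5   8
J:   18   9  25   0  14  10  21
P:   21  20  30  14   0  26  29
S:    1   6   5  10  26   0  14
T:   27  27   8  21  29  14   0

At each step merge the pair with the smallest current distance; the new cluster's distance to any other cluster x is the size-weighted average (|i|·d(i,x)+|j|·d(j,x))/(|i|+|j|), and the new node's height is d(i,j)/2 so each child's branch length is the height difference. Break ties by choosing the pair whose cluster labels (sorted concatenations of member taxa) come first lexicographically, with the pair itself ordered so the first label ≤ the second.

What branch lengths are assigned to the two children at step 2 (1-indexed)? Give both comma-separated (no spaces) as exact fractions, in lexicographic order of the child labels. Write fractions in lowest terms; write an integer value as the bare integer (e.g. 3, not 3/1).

9/4,11/4

iteration 1: select D,S (d=1); attach at lengths (1/2, 1/2); label the merged cluster DS
  updated: d(DS,G)=11/2, d(DS,I)=11, d(DS,J)=14, d(DS,P)=47/2, d(DS,T)=41/2
iteration 2: select DS,G (d=11/2); attach at lengths (9/4, 11/4); label the merged cluster DGS
  updated: d(DGS,I)=47/3, d(DGS,J)=37/3, d(DGS,P)=67/3, d(DGS,T)=68/3
iteration 3: select I,T (d=8); attach at lengths (4, 4); label the merged cluster IT
  updated: d(DGS,IT)=115/6, d(IT,J)=23, d(IT,P)=59/2
iteration 4: select DGS,J (d=37/3); attach at lengths (41/12, 37/6); label the merged cluster DGJS
  updated: d(DGJS,IT)=161/8, d(DGJS,P)=81/4
iteration 5: select DGJS,IT (d=161/8); attach at lengths (187/48, 97/16); label the merged cluster DGIJST
  updated: d(DGIJST,P)=70/3
iteration 6: select DGIJST,P (d=70/3); attach at lengths (77/48, 35/3); label the merged cluster DGIJPST
final tree: (((((D:1/2,S:1/2):9/4,G:11/4):41/12,J:37/6):187/48,(I:4,T:4):97/16):77/48,P:35/3)
total length: 749/16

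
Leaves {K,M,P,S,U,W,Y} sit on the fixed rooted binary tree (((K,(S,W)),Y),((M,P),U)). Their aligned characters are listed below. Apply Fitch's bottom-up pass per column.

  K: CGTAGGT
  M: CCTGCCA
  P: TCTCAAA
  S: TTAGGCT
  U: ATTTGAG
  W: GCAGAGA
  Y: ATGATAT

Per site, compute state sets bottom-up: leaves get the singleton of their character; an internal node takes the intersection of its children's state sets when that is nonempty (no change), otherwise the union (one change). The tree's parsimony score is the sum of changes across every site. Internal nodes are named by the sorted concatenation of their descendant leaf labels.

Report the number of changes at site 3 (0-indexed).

4

[col 0] SW: children S:{T}, W:{G} ∪→ {G,T}; cost 1
[col 0] KSW: children K:{C}, SW:{G,T} ∪→ {C,G,T}; cost 1
[col 0] KSWY: children KSW:{C,G,T}, Y:{A} ∪→ {A,C,G,T}; cost 1
[col 0] MP: children M:{C}, P:{T} ∪→ {C,T}; cost 1
[col 0] MPU: children MP:{C,T}, U:{A} ∪→ {A,C,T}; cost 1
[col 0] KMPSUWY: children KSWY:{A,C,G,T}, MPU:{A,C,T} ∩→ {A,C,T}; cost 0
[col 1] SW: children S:{T}, W:{C} ∪→ {C,T}; cost 1
[col 1] KSW: children K:{G}, SW:{C,T} ∪→ {C,G,T}; cost 1
[col 1] KSWY: children KSW:{C,G,T}, Y:{T} ∩→ {T}; cost 0
[col 1] MP: children M:{C}, P:{C} ∩→ {C}; cost 0
[col 1] MPU: children MP:{C}, U:{T} ∪→ {C,T}; cost 1
[col 1] KMPSUWY: children KSWY:{T}, MPU:{C,T} ∩→ {T}; cost 0
[col 2] SW: children S:{A}, W:{A} ∩→ {A}; cost 0
[col 2] KSW: children K:{T}, SW:{A} ∪→ {A,T}; cost 1
[col 2] KSWY: children KSW:{A,T}, Y:{G} ∪→ {A,G,T}; cost 1
[col 2] MP: children M:{T}, P:{T} ∩→ {T}; cost 0
[col 2] MPU: children MP:{T}, U:{T} ∩→ {T}; cost 0
[col 2] KMPSUWY: children KSWY:{A,G,T}, MPU:{T} ∩→ {T}; cost 0
[col 3] SW: children S:{G}, W:{G} ∩→ {G}; cost 0
[col 3] KSW: children K:{A}, SW:{G} ∪→ {A,G}; cost 1
[col 3] KSWY: children KSW:{A,G}, Y:{A} ∩→ {A}; cost 0
[col 3] MP: children M:{G}, P:{C} ∪→ {C,G}; cost 1
[col 3] MPU: children MP:{C,G}, U:{T} ∪→ {C,G,T}; cost 1
[col 3] KMPSUWY: children KSWY:{A}, MPU:{C,G,T} ∪→ {A,C,G,T}; cost 1
[col 4] SW: children S:{G}, W:{A} ∪→ {A,G}; cost 1
[col 4] KSW: children K:{G}, SW:{A,G} ∩→ {G}; cost 0
[col 4] KSWY: children KSW:{G}, Y:{T} ∪→ {G,T}; cost 1
[col 4] MP: children M:{C}, P:{A} ∪→ {A,C}; cost 1
[col 4] MPU: children MP:{A,C}, U:{G} ∪→ {A,C,G}; cost 1
[col 4] KMPSUWY: children KSWY:{G,T}, MPU:{A,C,G} ∩→ {G}; cost 0
[col 5] SW: children S:{C}, W:{G} ∪→ {C,G}; cost 1
[col 5] KSW: children K:{G}, SW:{C,G} ∩→ {G}; cost 0
[col 5] KSWY: children KSW:{G}, Y:{A} ∪→ {A,G}; cost 1
[col 5] MP: children M:{C}, P:{A} ∪→ {A,C}; cost 1
[col 5] MPU: children MP:{A,C}, U:{A} ∩→ {A}; cost 0
[col 5] KMPSUWY: children KSWY:{A,G}, MPU:{A} ∩→ {A}; cost 0
[col 6] SW: children S:{T}, W:{A} ∪→ {A,T}; cost 1
[col 6] KSW: children K:{T}, SW:{A,T} ∩→ {T}; cost 0
[col 6] KSWY: children KSW:{T}, Y:{T} ∩→ {T}; cost 0
[col 6] MP: children M:{A}, P:{A} ∩→ {A}; cost 0
[col 6] MPU: children MP:{A}, U:{G} ∪→ {A,G}; cost 1
[col 6] KMPSUWY: children KSWY:{T}, MPU:{A,G} ∪→ {A,G,T}; cost 1
per-site changes: [5, 3, 2, 4, 4, 3, 3]; total = 24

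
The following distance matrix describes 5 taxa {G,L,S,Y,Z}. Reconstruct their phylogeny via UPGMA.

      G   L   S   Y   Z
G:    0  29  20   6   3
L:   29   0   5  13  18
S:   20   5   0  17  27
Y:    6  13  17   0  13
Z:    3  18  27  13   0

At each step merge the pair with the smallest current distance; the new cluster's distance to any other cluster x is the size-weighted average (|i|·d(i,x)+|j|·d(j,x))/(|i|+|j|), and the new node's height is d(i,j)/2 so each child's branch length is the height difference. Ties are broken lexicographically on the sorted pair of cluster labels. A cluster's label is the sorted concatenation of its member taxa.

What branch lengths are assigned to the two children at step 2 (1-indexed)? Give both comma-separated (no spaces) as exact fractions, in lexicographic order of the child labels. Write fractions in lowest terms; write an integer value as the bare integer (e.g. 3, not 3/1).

5/2,5/2

iteration 1: select G,Z (d=3); attach at lengths (3/2, 3/2); label the merged cluster GZ
  updated: d(GZ,L)=47/2, d(GZ,S)=47/2, d(GZ,Y)=19/2
iteration 2: select L,S (d=5); attach at lengths (5/2, 5/2); label the merged cluster LS
  updated: d(GZ,LS)=47/2, d(LS,Y)=15
iteration 3: select GZ,Y (d=19/2); attach at lengths (13/4, 19/4); label the merged cluster GYZ
  updated: d(GYZ,LS)=62/3
iteration 4: select GYZ,LS (d=62/3); attach at lengths (67/12, 47/6); label the merged cluster GLSYZ
final tree: (((G:3/2,Z:3/2):13/4,Y:19/4):67/12,(L:5/2,S:5/2):47/6)
total length: 353/12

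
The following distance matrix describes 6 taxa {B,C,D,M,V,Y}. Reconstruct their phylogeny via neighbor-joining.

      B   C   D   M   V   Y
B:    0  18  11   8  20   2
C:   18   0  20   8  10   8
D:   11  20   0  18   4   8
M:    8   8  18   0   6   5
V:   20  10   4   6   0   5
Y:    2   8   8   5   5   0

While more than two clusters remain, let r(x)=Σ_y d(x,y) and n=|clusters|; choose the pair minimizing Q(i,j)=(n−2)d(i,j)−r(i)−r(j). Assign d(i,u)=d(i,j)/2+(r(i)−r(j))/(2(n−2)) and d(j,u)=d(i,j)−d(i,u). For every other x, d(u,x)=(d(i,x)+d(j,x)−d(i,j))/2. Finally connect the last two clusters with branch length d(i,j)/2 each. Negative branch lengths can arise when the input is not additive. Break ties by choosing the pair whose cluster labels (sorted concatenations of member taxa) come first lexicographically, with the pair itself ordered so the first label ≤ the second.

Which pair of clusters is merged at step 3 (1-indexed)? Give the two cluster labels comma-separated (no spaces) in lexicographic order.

BY,DV

step 1: merge (D,V) at d=4, Q=-90; branch lengths D→4, V→0; new cluster DV
  updated: d(B,DV)=27/2, d(C,DV)=13, d(DV,M)=10, d(DV,Y)=9/2
step 2: merge (B,Y) at d=2, Q=-55; branch lengths B→14/3, Y→-8/3; new cluster BY
  updated: d(BY,C)=12, d(BY,DV)=8, d(BY,M)=11/2
step 3: merge (BY,DV) at d=8, Q=-81/2; branch lengths BY→21/8, DV→43/8; new cluster BDVY
  updated: d(BDVY,C)=17/2, d(BDVY,M)=15/4
step 4: merge (BDVY,C) at d=17/2, Q=-81/4; branch lengths BDVY→17/8, C→51/8; new cluster BCDVY
  updated: d(BCDVY,M)=13/8
step 5: merge (BCDVY,M) at d=13/8; branch lengths BCDVY→13/16, M→13/16; new cluster BCDMVY
final tree: ((((B:14/3,Y:-8/3):21/8,(D:4,V:0):43/8):17/8,C:51/8):13/16,M:13/16)
total length: 193/8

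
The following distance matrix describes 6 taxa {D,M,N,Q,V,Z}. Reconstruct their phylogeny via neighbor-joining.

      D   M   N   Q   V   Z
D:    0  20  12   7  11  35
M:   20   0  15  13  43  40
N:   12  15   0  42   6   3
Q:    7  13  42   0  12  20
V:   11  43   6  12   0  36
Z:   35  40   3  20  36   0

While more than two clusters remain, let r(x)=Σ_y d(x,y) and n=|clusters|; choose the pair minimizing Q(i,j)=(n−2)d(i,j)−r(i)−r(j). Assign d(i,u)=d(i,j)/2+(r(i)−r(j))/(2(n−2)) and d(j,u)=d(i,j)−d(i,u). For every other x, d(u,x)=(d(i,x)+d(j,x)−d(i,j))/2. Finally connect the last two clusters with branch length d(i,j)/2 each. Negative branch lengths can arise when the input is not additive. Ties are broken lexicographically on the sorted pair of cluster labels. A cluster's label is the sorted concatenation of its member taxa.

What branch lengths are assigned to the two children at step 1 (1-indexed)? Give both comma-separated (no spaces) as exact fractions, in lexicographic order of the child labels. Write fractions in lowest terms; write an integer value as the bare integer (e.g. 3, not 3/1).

iteration 1: select N,Z (d=3, Q=-200); attach at lengths (-11/2, 17/2); label the merged cluster NZ
  updated: d(D,NZ)=22, d(M,NZ)=26, d(NZ,Q)=59/2, d(NZ,V)=39/2
iteration 2: select M,Q (d=13, Q=-249/2); attach at lengths (53/4, -1/4); label the merged cluster MQ
  updated: d(D,MQ)=7, d(MQ,NZ)=85/4, d(MQ,V)=21
iteration 3: select D,MQ (d=7, Q=-301/4); attach at lengths (19/16, 93/16); label the merged cluster DMQ
  updated: d(DMQ,NZ)=145/8, d(DMQ,V)=25/2
iteration 4: select DMQ,NZ (d=145/8, Q=-401/8); attach at lengths (89/16, 201/16); label the merged cluster DMNQZ
  updated: d(DMNQZ,V)=111/16
iteration 5: select DMNQZ,V (d=111/16); attach at lengths (111/32, 111/32); label the merged cluster DMNQVZ
final tree: (((D:19/16,(M:53/4,Q:-1/4):93/16):89/16,(N:-11/2,Z:17/2):201/16):111/32,V:111/32)
total length: 769/16

-11/2,17/2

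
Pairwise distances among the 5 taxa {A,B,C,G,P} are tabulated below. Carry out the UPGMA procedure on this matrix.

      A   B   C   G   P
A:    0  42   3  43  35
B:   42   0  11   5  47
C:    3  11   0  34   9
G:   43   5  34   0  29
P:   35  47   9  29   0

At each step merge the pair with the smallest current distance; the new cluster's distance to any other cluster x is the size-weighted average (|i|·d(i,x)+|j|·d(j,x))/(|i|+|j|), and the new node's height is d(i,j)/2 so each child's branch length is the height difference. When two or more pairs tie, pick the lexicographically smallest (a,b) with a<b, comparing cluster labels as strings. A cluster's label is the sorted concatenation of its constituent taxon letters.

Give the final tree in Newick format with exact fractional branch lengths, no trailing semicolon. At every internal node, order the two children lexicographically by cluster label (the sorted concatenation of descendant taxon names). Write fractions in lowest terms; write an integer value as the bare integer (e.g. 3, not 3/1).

(((A:3/2,C:3/2):19/2,P:11):37/6,(B:5/2,G:5/2):44/3)

1. join A+C (d=3) ⇒ AC; edges |A|=3/2, |C|=3/2
  updated: d(AC,B)=53/2, d(AC,G)=77/2, d(AC,P)=22
2. join B+G (d=5) ⇒ BG; edges |B|=5/2, |G|=5/2
  updated: d(AC,BG)=65/2, d(BG,P)=38
3. join AC+P (d=22) ⇒ ACP; edges |AC|=19/2, |P|=11
  updated: d(ACP,BG)=103/3
4. join ACP+BG (d=103/3) ⇒ ABCGP; edges |ACP|=37/6, |BG|=44/3
final tree: (((A:3/2,C:3/2):19/2,P:11):37/6,(B:5/2,G:5/2):44/3)
total length: 148/3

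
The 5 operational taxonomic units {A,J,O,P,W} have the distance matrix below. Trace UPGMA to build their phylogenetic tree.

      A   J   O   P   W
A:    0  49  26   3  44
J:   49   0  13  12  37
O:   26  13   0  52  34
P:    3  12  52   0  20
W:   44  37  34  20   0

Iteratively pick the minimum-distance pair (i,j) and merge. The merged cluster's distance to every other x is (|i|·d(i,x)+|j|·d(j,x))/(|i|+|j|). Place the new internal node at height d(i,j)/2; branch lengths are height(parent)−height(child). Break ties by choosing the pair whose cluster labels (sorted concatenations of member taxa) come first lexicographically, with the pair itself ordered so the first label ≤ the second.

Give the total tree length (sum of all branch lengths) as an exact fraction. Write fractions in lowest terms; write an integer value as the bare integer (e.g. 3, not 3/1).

59

iteration 1: select A,P (d=3); attach at lengths (3/2, 3/2); label the merged cluster AP
  updated: d(AP,J)=61/2, d(AP,O)=39, d(AP,W)=32
iteration 2: select J,O (d=13); attach at lengths (13/2, 13/2); label the merged cluster JO
  updated: d(AP,JO)=139/4, d(JO,W)=71/2
iteration 3: select AP,W (d=32); attach at lengths (29/2, 16); label the merged cluster APW
  updated: d(APW,JO)=35
iteration 4: select APW,JO (d=35); attach at lengths (3/2, 11); label the merged cluster AJOPW
final tree: (((A:3/2,P:3/2):29/2,W:16):3/2,(J:13/2,O:13/2):11)
total length: 59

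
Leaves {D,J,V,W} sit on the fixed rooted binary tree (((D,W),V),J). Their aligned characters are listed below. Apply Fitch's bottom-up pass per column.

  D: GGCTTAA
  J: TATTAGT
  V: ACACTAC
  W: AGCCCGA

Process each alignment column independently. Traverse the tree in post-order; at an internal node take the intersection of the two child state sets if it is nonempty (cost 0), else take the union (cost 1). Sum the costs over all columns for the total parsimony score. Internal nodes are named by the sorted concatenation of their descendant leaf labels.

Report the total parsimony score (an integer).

14

DW@0: {G} ∪ {A} = {A,G} (union, +1)
DVW@0: {A,G} ∩ {A} = {A} (intersection, +0)
DJVW@0: {A} ∪ {T} = {A,T} (union, +1)
DW@1: {G} ∩ {G} = {G} (intersection, +0)
DVW@1: {G} ∪ {C} = {C,G} (union, +1)
DJVW@1: {C,G} ∪ {A} = {A,C,G} (union, +1)
DW@2: {C} ∩ {C} = {C} (intersection, +0)
DVW@2: {C} ∪ {A} = {A,C} (union, +1)
DJVW@2: {A,C} ∪ {T} = {A,C,T} (union, +1)
DW@3: {T} ∪ {C} = {C,T} (union, +1)
DVW@3: {C,T} ∩ {C} = {C} (intersection, +0)
DJVW@3: {C} ∪ {T} = {C,T} (union, +1)
DW@4: {T} ∪ {C} = {C,T} (union, +1)
DVW@4: {C,T} ∩ {T} = {T} (intersection, +0)
DJVW@4: {T} ∪ {A} = {A,T} (union, +1)
DW@5: {A} ∪ {G} = {A,G} (union, +1)
DVW@5: {A,G} ∩ {A} = {A} (intersection, +0)
DJVW@5: {A} ∪ {G} = {A,G} (union, +1)
DW@6: {A} ∩ {A} = {A} (intersection, +0)
DVW@6: {A} ∪ {C} = {A,C} (union, +1)
DJVW@6: {A,C} ∪ {T} = {A,C,T} (union, +1)
per-site changes: [2, 2, 2, 2, 2, 2, 2]; total = 14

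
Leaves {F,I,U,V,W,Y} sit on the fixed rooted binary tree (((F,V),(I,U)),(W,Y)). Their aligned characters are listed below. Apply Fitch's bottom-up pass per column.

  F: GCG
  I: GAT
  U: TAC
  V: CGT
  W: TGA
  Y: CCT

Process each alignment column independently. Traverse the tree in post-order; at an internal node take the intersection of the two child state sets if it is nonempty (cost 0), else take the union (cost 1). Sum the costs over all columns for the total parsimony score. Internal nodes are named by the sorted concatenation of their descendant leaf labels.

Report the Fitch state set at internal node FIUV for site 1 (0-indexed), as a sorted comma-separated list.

A,C,G

site 0, node FV: F={G} ∪ V={C} → {C,G} (+1)
site 0, node IU: I={G} ∪ U={T} → {G,T} (+1)
site 0, node FIUV: FV={C,G} ∩ IU={G,T} → {G} (+0)
site 0, node WY: W={T} ∪ Y={C} → {C,T} (+1)
site 0, node FIUVWY: FIUV={G} ∪ WY={C,T} → {C,G,T} (+1)
site 1, node FV: F={C} ∪ V={G} → {C,G} (+1)
site 1, node IU: I={A} ∩ U={A} → {A} (+0)
site 1, node FIUV: FV={C,G} ∪ IU={A} → {A,C,G} (+1)
site 1, node WY: W={G} ∪ Y={C} → {C,G} (+1)
site 1, node FIUVWY: FIUV={A,C,G} ∩ WY={C,G} → {C,G} (+0)
site 2, node FV: F={G} ∪ V={T} → {G,T} (+1)
site 2, node IU: I={T} ∪ U={C} → {C,T} (+1)
site 2, node FIUV: FV={G,T} ∩ IU={C,T} → {T} (+0)
site 2, node WY: W={A} ∪ Y={T} → {A,T} (+1)
site 2, node FIUVWY: FIUV={T} ∩ WY={A,T} → {T} (+0)
per-site changes: [4, 3, 3]; total = 10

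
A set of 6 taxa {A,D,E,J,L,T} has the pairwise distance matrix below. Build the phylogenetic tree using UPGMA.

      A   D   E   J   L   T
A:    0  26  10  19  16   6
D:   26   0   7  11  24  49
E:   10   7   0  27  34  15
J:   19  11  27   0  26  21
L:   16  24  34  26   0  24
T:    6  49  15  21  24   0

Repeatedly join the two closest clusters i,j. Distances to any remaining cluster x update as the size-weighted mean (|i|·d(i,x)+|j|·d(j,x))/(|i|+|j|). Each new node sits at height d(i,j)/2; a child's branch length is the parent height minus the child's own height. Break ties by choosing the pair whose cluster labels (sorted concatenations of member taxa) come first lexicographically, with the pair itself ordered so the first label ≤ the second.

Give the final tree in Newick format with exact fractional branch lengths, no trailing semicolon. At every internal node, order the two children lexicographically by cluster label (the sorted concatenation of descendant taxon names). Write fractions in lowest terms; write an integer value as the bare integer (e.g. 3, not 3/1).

(((A:3,T:3):7,L:10):22/9,((D:7/2,E:7/2):6,J:19/2):53/18)

1. join A+T (d=6) ⇒ AT; edges |A|=3, |T|=3
  updated: d(AT,D)=75/2, d(AT,E)=25/2, d(AT,J)=20, d(AT,L)=20
2. join D+E (d=7) ⇒ DE; edges |D|=7/2, |E|=7/2
  updated: d(AT,DE)=25, d(DE,J)=19, d(DE,L)=29
3. join DE+J (d=19) ⇒ DEJ; edges |DE|=6, |J|=19/2
  updated: d(AT,DEJ)=70/3, d(DEJ,L)=28
4. join AT+L (d=20) ⇒ ALT; edges |AT|=7, |L|=10
  updated: d(ALT,DEJ)=224/9
5. join ALT+DEJ (d=224/9) ⇒ ADEJLT; edges |ALT|=22/9, |DEJ|=53/18
final tree: (((A:3,T:3):7,L:10):22/9,((D:7/2,E:7/2):6,J:19/2):53/18)
total length: 458/9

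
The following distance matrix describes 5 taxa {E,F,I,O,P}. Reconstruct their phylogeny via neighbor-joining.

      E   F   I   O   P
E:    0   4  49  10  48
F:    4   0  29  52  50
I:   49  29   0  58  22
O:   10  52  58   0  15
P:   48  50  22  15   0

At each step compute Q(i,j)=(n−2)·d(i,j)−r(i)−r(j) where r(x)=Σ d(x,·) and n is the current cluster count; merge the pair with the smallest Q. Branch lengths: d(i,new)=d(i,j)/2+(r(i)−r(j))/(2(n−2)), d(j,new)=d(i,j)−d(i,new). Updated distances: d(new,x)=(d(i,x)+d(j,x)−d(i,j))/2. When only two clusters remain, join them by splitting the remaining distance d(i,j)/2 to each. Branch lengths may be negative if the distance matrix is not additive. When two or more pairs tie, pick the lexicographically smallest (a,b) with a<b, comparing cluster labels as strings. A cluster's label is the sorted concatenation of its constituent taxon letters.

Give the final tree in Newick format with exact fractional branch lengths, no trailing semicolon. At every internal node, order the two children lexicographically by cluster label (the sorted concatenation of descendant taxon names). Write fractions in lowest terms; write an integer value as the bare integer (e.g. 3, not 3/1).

((((E:-2,F:6):69/4,O:47/4):55/4,I:77/4):11/8,P:11/8)

iteration 1: select E,F (d=4, Q=-234); attach at lengths (-2, 6); label the merged cluster EF
  updated: d(EF,I)=37, d(EF,O)=29, d(EF,P)=47
iteration 2: select EF,O (d=29, Q=-157); attach at lengths (69/4, 47/4); label the merged cluster EFO
  updated: d(EFO,I)=33, d(EFO,P)=33/2
iteration 3: select EFO,I (d=33, Q=-143/2); attach at lengths (55/4, 77/4); label the merged cluster EFIO
  updated: d(EFIO,P)=11/4
iteration 4: select EFIO,P (d=11/4); attach at lengths (11/8, 11/8); label the merged cluster EFIOP
final tree: ((((E:-2,F:6):69/4,O:47/4):55/4,I:77/4):11/8,P:11/8)
total length: 275/4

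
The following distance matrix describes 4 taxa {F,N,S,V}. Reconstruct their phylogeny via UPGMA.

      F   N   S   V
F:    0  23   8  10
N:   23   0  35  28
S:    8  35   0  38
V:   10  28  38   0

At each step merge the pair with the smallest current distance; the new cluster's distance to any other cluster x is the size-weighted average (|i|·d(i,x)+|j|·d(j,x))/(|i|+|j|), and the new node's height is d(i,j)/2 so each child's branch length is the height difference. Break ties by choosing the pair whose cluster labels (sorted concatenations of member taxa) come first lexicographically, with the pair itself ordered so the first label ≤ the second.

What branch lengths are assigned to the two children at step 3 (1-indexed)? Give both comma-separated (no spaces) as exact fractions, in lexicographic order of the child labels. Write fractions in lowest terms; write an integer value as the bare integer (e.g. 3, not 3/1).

1. join F+S (d=8) ⇒ FS; edges |F|=4, |S|=4
  updated: d(FS,N)=29, d(FS,V)=24
2. join FS+V (d=24) ⇒ FSV; edges |FS|=8, |V|=12
  updated: d(FSV,N)=86/3
3. join FSV+N (d=86/3) ⇒ FNSV; edges |FSV|=7/3, |N|=43/3
final tree: (((F:4,S:4):8,V:12):7/3,N:43/3)
total length: 134/3

7/3,43/3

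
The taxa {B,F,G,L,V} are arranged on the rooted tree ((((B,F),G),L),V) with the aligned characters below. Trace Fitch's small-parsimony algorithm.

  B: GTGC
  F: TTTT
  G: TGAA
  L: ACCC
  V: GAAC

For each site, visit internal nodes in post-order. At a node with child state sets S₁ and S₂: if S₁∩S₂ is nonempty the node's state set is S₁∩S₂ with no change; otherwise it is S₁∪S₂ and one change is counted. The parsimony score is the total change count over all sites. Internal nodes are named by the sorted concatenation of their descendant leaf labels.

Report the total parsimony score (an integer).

[col 0] BF: children B:{G}, F:{T} ∪→ {G,T}; cost 1
[col 0] BFG: children BF:{G,T}, G:{T} ∩→ {T}; cost 0
[col 0] BFGL: children BFG:{T}, L:{A} ∪→ {A,T}; cost 1
[col 0] BFGLV: children BFGL:{A,T}, V:{G} ∪→ {A,G,T}; cost 1
[col 1] BF: children B:{T}, F:{T} ∩→ {T}; cost 0
[col 1] BFG: children BF:{T}, G:{G} ∪→ {G,T}; cost 1
[col 1] BFGL: children BFG:{G,T}, L:{C} ∪→ {C,G,T}; cost 1
[col 1] BFGLV: children BFGL:{C,G,T}, V:{A} ∪→ {A,C,G,T}; cost 1
[col 2] BF: children B:{G}, F:{T} ∪→ {G,T}; cost 1
[col 2] BFG: children BF:{G,T}, G:{A} ∪→ {A,G,T}; cost 1
[col 2] BFGL: children BFG:{A,G,T}, L:{C} ∪→ {A,C,G,T}; cost 1
[col 2] BFGLV: children BFGL:{A,C,G,T}, V:{A} ∩→ {A}; cost 0
[col 3] BF: children B:{C}, F:{T} ∪→ {C,T}; cost 1
[col 3] BFG: children BF:{C,T}, G:{A} ∪→ {A,C,T}; cost 1
[col 3] BFGL: children BFG:{A,C,T}, L:{C} ∩→ {C}; cost 0
[col 3] BFGLV: children BFGL:{C}, V:{C} ∩→ {C}; cost 0
per-site changes: [3, 3, 3, 2]; total = 11

11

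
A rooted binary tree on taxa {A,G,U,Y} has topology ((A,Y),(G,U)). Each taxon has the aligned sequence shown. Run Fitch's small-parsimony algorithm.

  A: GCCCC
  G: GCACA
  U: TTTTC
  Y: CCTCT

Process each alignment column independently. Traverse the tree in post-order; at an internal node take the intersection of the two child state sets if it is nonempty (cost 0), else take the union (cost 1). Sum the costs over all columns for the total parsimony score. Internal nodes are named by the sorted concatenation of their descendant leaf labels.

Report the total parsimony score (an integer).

AY@0: {G} ∪ {C} = {C,G} (union, +1)
GU@0: {G} ∪ {T} = {G,T} (union, +1)
AGUY@0: {C,G} ∩ {G,T} = {G} (intersection, +0)
AY@1: {C} ∩ {C} = {C} (intersection, +0)
GU@1: {C} ∪ {T} = {C,T} (union, +1)
AGUY@1: {C} ∩ {C,T} = {C} (intersection, +0)
AY@2: {C} ∪ {T} = {C,T} (union, +1)
GU@2: {A} ∪ {T} = {A,T} (union, +1)
AGUY@2: {C,T} ∩ {A,T} = {T} (intersection, +0)
AY@3: {C} ∩ {C} = {C} (intersection, +0)
GU@3: {C} ∪ {T} = {C,T} (union, +1)
AGUY@3: {C} ∩ {C,T} = {C} (intersection, +0)
AY@4: {C} ∪ {T} = {C,T} (union, +1)
GU@4: {A} ∪ {C} = {A,C} (union, +1)
AGUY@4: {C,T} ∩ {A,C} = {C} (intersection, +0)
per-site changes: [2, 1, 2, 1, 2]; total = 8

8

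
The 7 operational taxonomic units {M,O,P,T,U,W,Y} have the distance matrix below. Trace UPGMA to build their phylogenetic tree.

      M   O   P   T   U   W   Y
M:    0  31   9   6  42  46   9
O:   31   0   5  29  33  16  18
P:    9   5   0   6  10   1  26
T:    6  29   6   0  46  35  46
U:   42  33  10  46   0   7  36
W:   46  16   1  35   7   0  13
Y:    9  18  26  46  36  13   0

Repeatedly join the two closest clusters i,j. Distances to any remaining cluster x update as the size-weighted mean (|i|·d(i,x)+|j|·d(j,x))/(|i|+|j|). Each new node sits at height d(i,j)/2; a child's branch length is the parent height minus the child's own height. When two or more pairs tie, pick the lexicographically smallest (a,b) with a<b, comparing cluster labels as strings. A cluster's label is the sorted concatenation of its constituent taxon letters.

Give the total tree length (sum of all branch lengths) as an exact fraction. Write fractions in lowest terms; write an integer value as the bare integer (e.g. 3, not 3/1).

2331/40

1. join P+W (d=1) ⇒ PW; edges |P|=1/2, |W|=1/2
  updated: d(M,PW)=55/2, d(O,PW)=21/2, d(PW,T)=41/2, d(PW,U)=17/2, d(PW,Y)=39/2
2. join M+T (d=6) ⇒ MT; edges |M|=3, |T|=3
  updated: d(MT,O)=30, d(MT,PW)=24, d(MT,U)=44, d(MT,Y)=55/2
3. join PW+U (d=17/2) ⇒ PUW; edges |PW|=15/4, |U|=17/4
  updated: d(MT,PUW)=92/3, d(O,PUW)=18, d(PUW,Y)=25
4. join O+PUW (d=18) ⇒ OPUW; edges |O|=9, |PUW|=19/4
  updated: d(MT,OPUW)=61/2, d(OPUW,Y)=93/4
5. join OPUW+Y (d=93/4) ⇒ OPUWY; edges |OPUW|=21/8, |Y|=93/8
  updated: d(MT,OPUWY)=299/10
6. join MT+OPUWY (d=299/10) ⇒ MOPTUWY; edges |MT|=239/20, |OPUWY|=133/40
final tree: ((M:3,T:3):239/20,((O:9,((P:1/2,W:1/2):15/4,U:17/4):19/4):21/8,Y:93/8):133/40)
total length: 2331/40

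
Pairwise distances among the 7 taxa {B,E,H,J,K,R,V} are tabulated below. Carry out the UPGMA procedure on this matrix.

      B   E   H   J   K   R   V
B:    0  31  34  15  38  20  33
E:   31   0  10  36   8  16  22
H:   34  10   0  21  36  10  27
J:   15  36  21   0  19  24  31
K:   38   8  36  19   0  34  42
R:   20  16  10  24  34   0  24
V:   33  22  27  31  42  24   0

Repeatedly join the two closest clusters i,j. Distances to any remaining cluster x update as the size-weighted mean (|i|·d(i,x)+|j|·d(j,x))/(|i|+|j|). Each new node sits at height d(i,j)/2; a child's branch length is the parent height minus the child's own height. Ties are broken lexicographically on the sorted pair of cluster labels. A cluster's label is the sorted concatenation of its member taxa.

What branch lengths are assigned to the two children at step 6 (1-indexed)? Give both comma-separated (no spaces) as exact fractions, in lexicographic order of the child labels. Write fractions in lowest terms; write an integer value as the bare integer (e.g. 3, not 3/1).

47/48,179/12

1. join E+K (d=8) ⇒ EK; edges |E|=4, |K|=4
  updated: d(B,EK)=69/2, d(EK,H)=23, d(EK,J)=55/2, d(EK,R)=25, d(EK,V)=32
2. join H+R (d=10) ⇒ HR; edges |H|=5, |R|=5
  updated: d(B,HR)=27, d(EK,HR)=24, d(HR,J)=45/2, d(HR,V)=51/2
3. join B+J (d=15) ⇒ BJ; edges |B|=15/2, |J|=15/2
  updated: d(BJ,EK)=31, d(BJ,HR)=99/4, d(BJ,V)=32
4. join EK+HR (d=24) ⇒ EHKR; edges |EK|=8, |HR|=7
  updated: d(BJ,EHKR)=223/8, d(EHKR,V)=115/4
5. join BJ+EHKR (d=223/8) ⇒ BEHJKR; edges |BJ|=103/16, |EHKR|=31/16
  updated: d(BEHJKR,V)=179/6
6. join BEHJKR+V (d=179/6) ⇒ BEHJKRV; edges |BEHJKR|=47/48, |V|=179/12
final tree: (((B:15/2,J:15/2):103/16,((E:4,K:4):8,(H:5,R:5):7):31/16):47/48,V:179/12)
total length: 3469/48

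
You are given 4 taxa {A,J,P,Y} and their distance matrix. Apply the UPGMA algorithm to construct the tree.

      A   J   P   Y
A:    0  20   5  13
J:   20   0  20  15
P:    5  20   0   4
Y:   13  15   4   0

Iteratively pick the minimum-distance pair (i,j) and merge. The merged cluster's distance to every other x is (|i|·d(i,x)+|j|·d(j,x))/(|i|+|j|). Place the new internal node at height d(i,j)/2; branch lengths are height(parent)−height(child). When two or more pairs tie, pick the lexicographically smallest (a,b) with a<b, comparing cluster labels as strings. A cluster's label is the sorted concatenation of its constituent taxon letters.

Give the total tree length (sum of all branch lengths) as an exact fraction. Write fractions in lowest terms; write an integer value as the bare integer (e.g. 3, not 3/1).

1. join P+Y (d=4) ⇒ PY; edges |P|=2, |Y|=2
  updated: d(A,PY)=9, d(J,PY)=35/2
2. join A+PY (d=9) ⇒ APY; edges |A|=9/2, |PY|=5/2
  updated: d(APY,J)=55/3
3. join APY+J (d=55/3) ⇒ AJPY; edges |APY|=14/3, |J|=55/6
final tree: ((A:9/2,(P:2,Y:2):5/2):14/3,J:55/6)
total length: 149/6

149/6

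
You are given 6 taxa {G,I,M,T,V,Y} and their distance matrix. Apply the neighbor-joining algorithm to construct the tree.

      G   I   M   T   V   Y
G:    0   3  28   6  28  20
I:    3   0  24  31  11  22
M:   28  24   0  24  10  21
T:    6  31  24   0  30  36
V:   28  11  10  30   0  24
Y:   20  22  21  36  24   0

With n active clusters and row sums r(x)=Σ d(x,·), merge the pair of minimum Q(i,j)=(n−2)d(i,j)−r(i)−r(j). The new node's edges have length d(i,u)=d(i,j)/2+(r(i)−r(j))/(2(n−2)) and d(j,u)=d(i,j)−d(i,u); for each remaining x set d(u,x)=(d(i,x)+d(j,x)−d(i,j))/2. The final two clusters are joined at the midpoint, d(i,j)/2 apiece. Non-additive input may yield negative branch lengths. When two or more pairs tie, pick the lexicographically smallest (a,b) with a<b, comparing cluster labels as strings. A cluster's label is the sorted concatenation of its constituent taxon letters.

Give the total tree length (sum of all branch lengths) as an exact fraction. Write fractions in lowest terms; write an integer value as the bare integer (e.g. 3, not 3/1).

103/2

iteration 1: select G,T (d=6, Q=-188); attach at lengths (-9/4, 33/4); label the merged cluster GT
  updated: d(GT,I)=14, d(GT,M)=23, d(GT,V)=26, d(GT,Y)=25
iteration 2: select M,V (d=10, Q=-119); attach at lengths (37/6, 23/6); label the merged cluster MV
  updated: d(GT,MV)=39/2, d(I,MV)=25/2, d(MV,Y)=35/2
iteration 3: select GT,I (d=14, Q=-79); attach at lengths (19/2, 9/2); label the merged cluster GIT
  updated: d(GIT,MV)=9, d(GIT,Y)=33/2
iteration 4: select GIT,MV (d=9, Q=-43); attach at lengths (4, 5); label the merged cluster GIMTV
  updated: d(GIMTV,Y)=25/2
iteration 5: select GIMTV,Y (d=25/2); attach at lengths (25/4, 25/4); label the merged cluster GIMTVY
final tree: ((((G:-9/4,T:33/4):19/2,I:9/2):4,(M:37/6,V:23/6):5):25/4,Y:25/4)
total length: 103/2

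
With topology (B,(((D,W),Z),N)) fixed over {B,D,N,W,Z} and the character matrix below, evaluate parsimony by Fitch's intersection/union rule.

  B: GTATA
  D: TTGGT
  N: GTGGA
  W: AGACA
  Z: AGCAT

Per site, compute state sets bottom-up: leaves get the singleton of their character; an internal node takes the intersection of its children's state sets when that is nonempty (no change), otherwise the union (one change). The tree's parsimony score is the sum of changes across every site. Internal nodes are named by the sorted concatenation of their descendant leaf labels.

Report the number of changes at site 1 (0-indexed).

2

DW@0: {T} ∪ {A} = {A,T} (union, +1)
DWZ@0: {A,T} ∩ {A} = {A} (intersection, +0)
DNWZ@0: {A} ∪ {G} = {A,G} (union, +1)
BDNWZ@0: {G} ∩ {A,G} = {G} (intersection, +0)
DW@1: {T} ∪ {G} = {G,T} (union, +1)
DWZ@1: {G,T} ∩ {G} = {G} (intersection, +0)
DNWZ@1: {G} ∪ {T} = {G,T} (union, +1)
BDNWZ@1: {T} ∩ {G,T} = {T} (intersection, +0)
DW@2: {G} ∪ {A} = {A,G} (union, +1)
DWZ@2: {A,G} ∪ {C} = {A,C,G} (union, +1)
DNWZ@2: {A,C,G} ∩ {G} = {G} (intersection, +0)
BDNWZ@2: {A} ∪ {G} = {A,G} (union, +1)
DW@3: {G} ∪ {C} = {C,G} (union, +1)
DWZ@3: {C,G} ∪ {A} = {A,C,G} (union, +1)
DNWZ@3: {A,C,G} ∩ {G} = {G} (intersection, +0)
BDNWZ@3: {T} ∪ {G} = {G,T} (union, +1)
DW@4: {T} ∪ {A} = {A,T} (union, +1)
DWZ@4: {A,T} ∩ {T} = {T} (intersection, +0)
DNWZ@4: {T} ∪ {A} = {A,T} (union, +1)
BDNWZ@4: {A} ∩ {A,T} = {A} (intersection, +0)
per-site changes: [2, 2, 3, 3, 2]; total = 12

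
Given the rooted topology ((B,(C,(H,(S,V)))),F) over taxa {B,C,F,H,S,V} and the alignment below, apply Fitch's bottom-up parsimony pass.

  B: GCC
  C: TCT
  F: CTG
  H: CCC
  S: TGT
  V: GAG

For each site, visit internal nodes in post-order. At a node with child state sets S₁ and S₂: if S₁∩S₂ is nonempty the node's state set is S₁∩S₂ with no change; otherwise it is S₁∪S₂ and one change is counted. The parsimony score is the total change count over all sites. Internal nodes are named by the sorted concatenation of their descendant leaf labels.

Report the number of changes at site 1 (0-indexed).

[col 0] SV: children S:{T}, V:{G} ∪→ {G,T}; cost 1
[col 0] HSV: children H:{C}, SV:{G,T} ∪→ {C,G,T}; cost 1
[col 0] CHSV: children C:{T}, HSV:{C,G,T} ∩→ {T}; cost 0
[col 0] BCHSV: children B:{G}, CHSV:{T} ∪→ {G,T}; cost 1
[col 0] BCFHSV: children BCHSV:{G,T}, F:{C} ∪→ {C,G,T}; cost 1
[col 1] SV: children S:{G}, V:{A} ∪→ {A,G}; cost 1
[col 1] HSV: children H:{C}, SV:{A,G} ∪→ {A,C,G}; cost 1
[col 1] CHSV: children C:{C}, HSV:{A,C,G} ∩→ {C}; cost 0
[col 1] BCHSV: children B:{C}, CHSV:{C} ∩→ {C}; cost 0
[col 1] BCFHSV: children BCHSV:{C}, F:{T} ∪→ {C,T}; cost 1
[col 2] SV: children S:{T}, V:{G} ∪→ {G,T}; cost 1
[col 2] HSV: children H:{C}, SV:{G,T} ∪→ {C,G,T}; cost 1
[col 2] CHSV: children C:{T}, HSV:{C,G,T} ∩→ {T}; cost 0
[col 2] BCHSV: children B:{C}, CHSV:{T} ∪→ {C,T}; cost 1
[col 2] BCFHSV: children BCHSV:{C,T}, F:{G} ∪→ {C,G,T}; cost 1
per-site changes: [4, 3, 4]; total = 11

3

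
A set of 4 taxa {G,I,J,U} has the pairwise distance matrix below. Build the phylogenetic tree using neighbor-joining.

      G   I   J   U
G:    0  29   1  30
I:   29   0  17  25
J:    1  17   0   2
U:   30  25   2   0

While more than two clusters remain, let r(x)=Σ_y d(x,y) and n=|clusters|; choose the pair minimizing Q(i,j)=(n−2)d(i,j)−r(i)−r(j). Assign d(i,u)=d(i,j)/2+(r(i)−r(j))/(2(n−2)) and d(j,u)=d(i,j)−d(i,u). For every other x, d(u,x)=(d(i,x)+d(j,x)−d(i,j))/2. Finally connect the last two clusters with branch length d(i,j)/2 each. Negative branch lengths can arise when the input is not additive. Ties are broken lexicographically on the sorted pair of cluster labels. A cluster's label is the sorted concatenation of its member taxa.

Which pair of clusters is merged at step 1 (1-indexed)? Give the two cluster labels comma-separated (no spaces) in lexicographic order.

G,J

1. join G+J (d=1, Q=-78) ⇒ GJ; edges |G|=21/2, |J|=-19/2
  updated: d(GJ,I)=45/2, d(GJ,U)=31/2
2. join GJ+I (d=45/2, Q=-63) ⇒ GIJ; edges |GJ|=13/2, |I|=16
  updated: d(GIJ,U)=9
3. join GIJ+U (d=9) ⇒ GIJU; edges |GIJ|=9/2, |U|=9/2
final tree: (((G:21/2,J:-19/2):13/2,I:16):9/2,U:9/2)
total length: 65/2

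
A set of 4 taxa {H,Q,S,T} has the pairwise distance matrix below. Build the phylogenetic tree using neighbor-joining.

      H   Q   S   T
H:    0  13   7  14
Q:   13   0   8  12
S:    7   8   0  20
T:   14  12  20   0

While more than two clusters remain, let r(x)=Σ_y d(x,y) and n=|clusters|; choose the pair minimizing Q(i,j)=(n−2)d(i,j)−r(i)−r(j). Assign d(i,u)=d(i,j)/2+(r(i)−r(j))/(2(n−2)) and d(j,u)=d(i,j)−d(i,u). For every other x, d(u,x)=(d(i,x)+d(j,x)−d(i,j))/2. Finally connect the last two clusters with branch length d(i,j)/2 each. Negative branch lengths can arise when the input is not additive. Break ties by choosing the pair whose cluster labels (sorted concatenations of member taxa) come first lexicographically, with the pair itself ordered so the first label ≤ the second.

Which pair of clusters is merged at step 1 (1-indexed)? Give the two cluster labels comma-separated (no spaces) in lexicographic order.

H,S

1. join H+S (d=7, Q=-55) ⇒ HS; edges |H|=13/4, |S|=15/4
  updated: d(HS,Q)=7, d(HS,T)=27/2
2. join HS+Q (d=7, Q=-65/2) ⇒ HQS; edges |HS|=17/4, |Q|=11/4
  updated: d(HQS,T)=37/4
3. join HQS+T (d=37/4) ⇒ HQST; edges |HQS|=37/8, |T|=37/8
final tree: (((H:13/4,S:15/4):17/4,Q:11/4):37/8,T:37/8)
total length: 93/4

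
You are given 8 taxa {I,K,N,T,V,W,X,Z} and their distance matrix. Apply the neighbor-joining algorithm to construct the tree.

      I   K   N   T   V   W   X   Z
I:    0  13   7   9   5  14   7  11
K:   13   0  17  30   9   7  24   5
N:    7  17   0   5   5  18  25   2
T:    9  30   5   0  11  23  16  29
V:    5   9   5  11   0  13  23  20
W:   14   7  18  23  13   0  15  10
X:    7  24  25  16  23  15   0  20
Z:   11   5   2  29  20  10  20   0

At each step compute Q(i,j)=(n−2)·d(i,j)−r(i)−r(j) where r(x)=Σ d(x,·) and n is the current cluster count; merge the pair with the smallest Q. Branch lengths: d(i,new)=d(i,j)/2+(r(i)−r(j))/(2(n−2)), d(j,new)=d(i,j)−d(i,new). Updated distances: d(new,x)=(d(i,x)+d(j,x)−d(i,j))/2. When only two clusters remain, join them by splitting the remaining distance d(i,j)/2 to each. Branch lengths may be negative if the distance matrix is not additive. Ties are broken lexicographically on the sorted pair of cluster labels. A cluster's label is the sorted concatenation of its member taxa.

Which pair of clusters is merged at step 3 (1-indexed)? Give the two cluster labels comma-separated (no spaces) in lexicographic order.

step 1: merge (K,Z) at d=5, Q=-172; branch lengths K→19/6, Z→11/6; new cluster KZ
  updated: d(I,KZ)=19/2, d(KZ,N)=7, d(KZ,T)=27, d(KZ,V)=12, d(KZ,W)=6, d(KZ,X)=39/2
step 2: merge (KZ,W) at d=6, Q=-140; branch lengths KZ→11/5, W→19/5; new cluster KWZ
  updated: d(I,KWZ)=35/4, d(KWZ,N)=19/2, d(KWZ,T)=22, d(KWZ,V)=19/2, d(KWZ,X)=57/4
step 3: merge (N,T) at d=5, Q=-189/2; branch lengths N→17/16, T→63/16; new cluster NT
  updated: d(I,NT)=11/2, d(KWZ,NT)=53/4, d(NT,V)=11/2, d(NT,X)=18
step 4: merge (NT,V) at d=11/2, Q=-275/4; branch lengths NT→21/8, V→23/8; new cluster NTV
  updated: d(I,NTV)=5/2, d(KWZ,NTV)=69/8, d(NTV,X)=71/4
step 5: merge (I,X) at d=7, Q=-173/4; branch lengths I→-27/16, X→139/16; new cluster IX
  updated: d(IX,KWZ)=8, d(IX,NTV)=53/8
step 6: merge (IX,KWZ) at d=8, Q=-93/4; branch lengths IX→3, KWZ→5; new cluster IKWXZ
  updated: d(IKWXZ,NTV)=29/8
step 7: merge (IKWXZ,NTV) at d=29/8; branch lengths IKWXZ→29/16, NTV→29/16; new cluster IKNTVWXZ
final tree: (((I:-27/16,X:139/16):3,((K:19/6,Z:11/6):11/5,W:19/5):5):29/16,((N:17/16,T:63/16):21/8,V:23/8):29/16)
total length: 321/8

N,T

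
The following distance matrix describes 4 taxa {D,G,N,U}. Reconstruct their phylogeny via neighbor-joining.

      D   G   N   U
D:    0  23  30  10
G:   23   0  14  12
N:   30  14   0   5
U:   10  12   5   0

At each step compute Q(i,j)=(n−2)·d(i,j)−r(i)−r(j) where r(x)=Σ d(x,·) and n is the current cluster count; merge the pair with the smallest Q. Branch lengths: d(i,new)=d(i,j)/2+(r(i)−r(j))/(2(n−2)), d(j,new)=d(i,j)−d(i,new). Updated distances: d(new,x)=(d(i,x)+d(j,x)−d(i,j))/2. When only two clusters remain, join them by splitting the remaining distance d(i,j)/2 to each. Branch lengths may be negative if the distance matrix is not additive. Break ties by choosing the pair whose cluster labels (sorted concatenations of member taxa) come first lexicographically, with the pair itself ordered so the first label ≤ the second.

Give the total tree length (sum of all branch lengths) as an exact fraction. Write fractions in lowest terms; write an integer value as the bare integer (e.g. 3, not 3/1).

59/2

1. join D+U (d=10, Q=-70) ⇒ DU; edges |D|=14, |U|=-4
  updated: d(DU,G)=25/2, d(DU,N)=25/2
2. join DU+G (d=25/2, Q=-39) ⇒ DGU; edges |DU|=11/2, |G|=7
  updated: d(DGU,N)=7
3. join DGU+N (d=7) ⇒ DGNU; edges |DGU|=7/2, |N|=7/2
final tree: (((D:14,U:-4):11/2,G:7):7/2,N:7/2)
total length: 59/2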